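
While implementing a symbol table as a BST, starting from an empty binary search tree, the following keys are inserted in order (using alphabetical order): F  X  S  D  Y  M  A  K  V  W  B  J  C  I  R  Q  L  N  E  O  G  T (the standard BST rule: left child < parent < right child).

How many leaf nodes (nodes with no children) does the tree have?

Insert F: tree is empty, so F becomes the root.
Insert X: X > F → go right. Place as right child of F.
Insert S: S > F → go right; S < X → go left. Place as left child of X.
Insert D: D < F → go left. Place as left child of F.
Insert Y: Y > F → go right; Y > X → go right. Place as right child of X.
Insert M: M > F → go right; M < X → go left; M < S → go left. Place as left child of S.
Insert A: A < F → go left; A < D → go left. Place as left child of D.
Insert K: K > F → go right; K < X → go left; K < S → go left; K < M → go left. Place as left child of M.
Insert V: V > F → go right; V < X → go left; V > S → go right. Place as right child of S.
Insert W: W > F → go right; W < X → go left; W > S → go right; W > V → go right. Place as right child of V.
Insert B: B < F → go left; B < D → go left; B > A → go right. Place as right child of A.
Insert J: J > F → go right; J < X → go left; J < S → go left; J < M → go left; J < K → go left. Place as left child of K.
Insert C: C < F → go left; C < D → go left; C > A → go right; C > B → go right. Place as right child of B.
Insert I: I > F → go right; I < X → go left; I < S → go left; I < M → go left; I < K → go left; I < J → go left. Place as left child of J.
Insert R: R > F → go right; R < X → go left; R < S → go left; R > M → go right. Place as right child of M.
Insert Q: Q > F → go right; Q < X → go left; Q < S → go left; Q > M → go right; Q < R → go left. Place as left child of R.
Insert L: L > F → go right; L < X → go left; L < S → go left; L < M → go left; L > K → go right. Place as right child of K.
Insert N: N > F → go right; N < X → go left; N < S → go left; N > M → go right; N < R → go left; N < Q → go left. Place as left child of Q.
Insert E: E < F → go left; E > D → go right. Place as right child of D.
Insert O: O > F → go right; O < X → go left; O < S → go left; O > M → go right; O < R → go left; O < Q → go left; O > N → go right. Place as right child of N.
Insert G: G > F → go right; G < X → go left; G < S → go left; G < M → go left; G < K → go left; G < J → go left; G < I → go left. Place as left child of I.
Insert T: T > F → go right; T < X → go left; T > S → go right; T < V → go left. Place as left child of V.

Leaves: C, E, G, L, O, T, W, Y — 8 in total.

8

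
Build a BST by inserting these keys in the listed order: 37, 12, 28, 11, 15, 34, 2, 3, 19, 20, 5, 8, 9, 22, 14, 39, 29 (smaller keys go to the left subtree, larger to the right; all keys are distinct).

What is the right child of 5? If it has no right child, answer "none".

37: root
12: left child of 37 (depth 1)
28: right child of 12 (depth 2)
11: left child of 12 (depth 2)
15: left child of 28 (depth 3)
34: right child of 28 (depth 3)
2: left child of 11 (depth 3)
3: right child of 2 (depth 4)
19: right child of 15 (depth 4)
20: right child of 19 (depth 5)
5: right child of 3 (depth 5)
8: right child of 5 (depth 6)
9: right child of 8 (depth 7)
22: right child of 20 (depth 6)
14: left child of 15 (depth 4)
39: right child of 37 (depth 1)
29: left child of 34 (depth 4)

8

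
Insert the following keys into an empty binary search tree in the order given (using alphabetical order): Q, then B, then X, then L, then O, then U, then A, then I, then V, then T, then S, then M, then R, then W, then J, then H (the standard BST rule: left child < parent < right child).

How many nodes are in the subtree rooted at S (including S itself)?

Insert Q: tree is empty, so Q becomes the root.
Insert B: B < Q → go left. Place as left child of Q.
Insert X: X > Q → go right. Place as right child of Q.
Insert L: L < Q → go left; L > B → go right. Place as right child of B.
Insert O: O < Q → go left; O > B → go right; O > L → go right. Place as right child of L.
Insert U: U > Q → go right; U < X → go left. Place as left child of X.
Insert A: A < Q → go left; A < B → go left. Place as left child of B.
Insert I: I < Q → go left; I > B → go right; I < L → go left. Place as left child of L.
Insert V: V > Q → go right; V < X → go left; V > U → go right. Place as right child of U.
Insert T: T > Q → go right; T < X → go left; T < U → go left. Place as left child of U.
Insert S: S > Q → go right; S < X → go left; S < U → go left; S < T → go left. Place as left child of T.
Insert M: M < Q → go left; M > B → go right; M > L → go right; M < O → go left. Place as left child of O.
Insert R: R > Q → go right; R < X → go left; R < U → go left; R < T → go left; R < S → go left. Place as left child of S.
Insert W: W > Q → go right; W < X → go left; W > U → go right; W > V → go right. Place as right child of V.
Insert J: J < Q → go left; J > B → go right; J < L → go left; J > I → go right. Place as right child of I.
Insert H: H < Q → go left; H > B → go right; H < L → go left; H < I → go left. Place as left child of I.

Subtree rooted at S contains: S, R — 2 nodes.

2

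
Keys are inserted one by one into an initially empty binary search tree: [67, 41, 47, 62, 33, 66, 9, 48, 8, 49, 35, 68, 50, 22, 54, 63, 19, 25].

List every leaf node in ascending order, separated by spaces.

8 19 25 35 54 63 68

Insert 67: tree is empty, so 67 becomes the root.
Insert 41: 41 < 67 → go left. Place as left child of 67.
Insert 47: 47 < 67 → go left; 47 > 41 → go right. Place as right child of 41.
Insert 62: 62 < 67 → go left; 62 > 41 → go right; 62 > 47 → go right. Place as right child of 47.
Insert 33: 33 < 67 → go left; 33 < 41 → go left. Place as left child of 41.
Insert 66: 66 < 67 → go left; 66 > 41 → go right; 66 > 47 → go right; 66 > 62 → go right. Place as right child of 62.
Insert 9: 9 < 67 → go left; 9 < 41 → go left; 9 < 33 → go left. Place as left child of 33.
Insert 48: 48 < 67 → go left; 48 > 41 → go right; 48 > 47 → go right; 48 < 62 → go left. Place as left child of 62.
Insert 8: 8 < 67 → go left; 8 < 41 → go left; 8 < 33 → go left; 8 < 9 → go left. Place as left child of 9.
Insert 49: 49 < 67 → go left; 49 > 41 → go right; 49 > 47 → go right; 49 < 62 → go left; 49 > 48 → go right. Place as right child of 48.
Insert 35: 35 < 67 → go left; 35 < 41 → go left; 35 > 33 → go right. Place as right child of 33.
Insert 68: 68 > 67 → go right. Place as right child of 67.
Insert 50: 50 < 67 → go left; 50 > 41 → go right; 50 > 47 → go right; 50 < 62 → go left; 50 > 48 → go right; 50 > 49 → go right. Place as right child of 49.
Insert 22: 22 < 67 → go left; 22 < 41 → go left; 22 < 33 → go left; 22 > 9 → go right. Place as right child of 9.
Insert 54: 54 < 67 → go left; 54 > 41 → go right; 54 > 47 → go right; 54 < 62 → go left; 54 > 48 → go right; 54 > 49 → go right; 54 > 50 → go right. Place as right child of 50.
Insert 63: 63 < 67 → go left; 63 > 41 → go right; 63 > 47 → go right; 63 > 62 → go right; 63 < 66 → go left. Place as left child of 66.
Insert 19: 19 < 67 → go left; 19 < 41 → go left; 19 < 33 → go left; 19 > 9 → go right; 19 < 22 → go left. Place as left child of 22.
Insert 25: 25 < 67 → go left; 25 < 41 → go left; 25 < 33 → go left; 25 > 9 → go right; 25 > 22 → go right. Place as right child of 22.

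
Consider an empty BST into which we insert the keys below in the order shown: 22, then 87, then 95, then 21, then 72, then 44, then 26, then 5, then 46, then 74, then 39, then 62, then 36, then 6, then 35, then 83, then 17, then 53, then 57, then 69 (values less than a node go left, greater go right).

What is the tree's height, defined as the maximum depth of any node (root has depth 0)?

22: root
87: right child of 22 (depth 1)
95: right child of 87 (depth 2)
21: left child of 22 (depth 1)
72: left child of 87 (depth 2)
44: left child of 72 (depth 3)
26: left child of 44 (depth 4)
5: left child of 21 (depth 2)
46: right child of 44 (depth 4)
74: right child of 72 (depth 3)
39: right child of 26 (depth 5)
62: right child of 46 (depth 5)
36: left child of 39 (depth 6)
6: right child of 5 (depth 3)
35: left child of 36 (depth 7)
83: right child of 74 (depth 4)
17: right child of 6 (depth 4)
53: left child of 62 (depth 6)
57: right child of 53 (depth 7)
69: right child of 62 (depth 6)

The deepest node is 35 at depth 7.

7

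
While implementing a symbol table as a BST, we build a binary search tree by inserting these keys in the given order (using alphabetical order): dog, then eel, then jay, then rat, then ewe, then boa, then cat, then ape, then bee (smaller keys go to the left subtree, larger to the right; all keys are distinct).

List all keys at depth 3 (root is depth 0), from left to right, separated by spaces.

bee ewe rat

Resulting structure (node: left, right):
  dog: L=boa, R=eel
  eel: L=–, R=jay
  jay: L=ewe, R=rat
  rat: L=–, R=–
  ewe: L=–, R=–
  boa: L=ape, R=cat
  cat: L=–, R=–
  ape: L=–, R=bee
  bee: L=–, R=–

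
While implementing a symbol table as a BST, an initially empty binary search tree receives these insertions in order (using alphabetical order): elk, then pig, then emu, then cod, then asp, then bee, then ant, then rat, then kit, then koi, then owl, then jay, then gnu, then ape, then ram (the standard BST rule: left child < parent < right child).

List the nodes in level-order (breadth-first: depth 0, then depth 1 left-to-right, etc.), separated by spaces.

Insert elk: tree is empty, so elk becomes the root.
Insert pig: pig > elk → go right. Place as right child of elk.
Insert emu: emu > elk → go right; emu < pig → go left. Place as left child of pig.
Insert cod: cod < elk → go left. Place as left child of elk.
Insert asp: asp < elk → go left; asp < cod → go left. Place as left child of cod.
Insert bee: bee < elk → go left; bee < cod → go left; bee > asp → go right. Place as right child of asp.
Insert ant: ant < elk → go left; ant < cod → go left; ant < asp → go left. Place as left child of asp.
Insert rat: rat > elk → go right; rat > pig → go right. Place as right child of pig.
Insert kit: kit > elk → go right; kit < pig → go left; kit > emu → go right. Place as right child of emu.
Insert koi: koi > elk → go right; koi < pig → go left; koi > emu → go right; koi > kit → go right. Place as right child of kit.
Insert owl: owl > elk → go right; owl < pig → go left; owl > emu → go right; owl > kit → go right; owl > koi → go right. Place as right child of koi.
Insert jay: jay > elk → go right; jay < pig → go left; jay > emu → go right; jay < kit → go left. Place as left child of kit.
Insert gnu: gnu > elk → go right; gnu < pig → go left; gnu > emu → go right; gnu < kit → go left; gnu < jay → go left. Place as left child of jay.
Insert ape: ape < elk → go left; ape < cod → go left; ape < asp → go left; ape > ant → go right. Place as right child of ant.
Insert ram: ram > elk → go right; ram > pig → go right; ram < rat → go left. Place as left child of rat.

elk cod pig asp emu rat ant bee kit ram ape jay koi gnu owl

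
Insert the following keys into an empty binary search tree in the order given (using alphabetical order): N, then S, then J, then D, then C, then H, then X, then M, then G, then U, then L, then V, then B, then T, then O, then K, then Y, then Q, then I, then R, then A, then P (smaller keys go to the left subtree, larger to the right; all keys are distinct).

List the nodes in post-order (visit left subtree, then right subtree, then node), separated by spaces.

A B C G I H D K L M J P R Q O T V U Y X S N

N: root
S: right child of N (depth 1)
J: left child of N (depth 1)
D: left child of J (depth 2)
C: left child of D (depth 3)
H: right child of D (depth 3)
X: right child of S (depth 2)
M: right child of J (depth 2)
G: left child of H (depth 4)
U: left child of X (depth 3)
L: left child of M (depth 3)
V: right child of U (depth 4)
B: left child of C (depth 4)
T: left child of U (depth 4)
O: left child of S (depth 2)
K: left child of L (depth 4)
Y: right child of X (depth 3)
Q: right child of O (depth 3)
I: right child of H (depth 4)
R: right child of Q (depth 4)
A: left child of B (depth 5)
P: left child of Q (depth 4)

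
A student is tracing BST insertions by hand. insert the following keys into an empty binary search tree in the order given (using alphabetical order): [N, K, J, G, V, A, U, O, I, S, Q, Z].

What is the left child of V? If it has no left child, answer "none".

Resulting structure (node: left, right):
  N: L=K, R=V
  K: L=J, R=–
  J: L=G, R=–
  G: L=A, R=I
  V: L=U, R=Z
  A: L=–, R=–
  U: L=O, R=–
  O: L=–, R=S
  I: L=–, R=–
  S: L=Q, R=–
  Q: L=–, R=–
  Z: L=–, R=–

U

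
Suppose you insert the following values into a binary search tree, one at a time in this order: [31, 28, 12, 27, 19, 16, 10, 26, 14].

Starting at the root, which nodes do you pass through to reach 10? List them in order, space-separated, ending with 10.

31 28 12 10

Insert 31: tree is empty, so 31 becomes the root.
Insert 28: 28 < 31 → go left. Place as left child of 31.
Insert 12: 12 < 31 → go left; 12 < 28 → go left. Place as left child of 28.
Insert 27: 27 < 31 → go left; 27 < 28 → go left; 27 > 12 → go right. Place as right child of 12.
Insert 19: 19 < 31 → go left; 19 < 28 → go left; 19 > 12 → go right; 19 < 27 → go left. Place as left child of 27.
Insert 16: 16 < 31 → go left; 16 < 28 → go left; 16 > 12 → go right; 16 < 27 → go left; 16 < 19 → go left. Place as left child of 19.
Insert 10: 10 < 31 → go left; 10 < 28 → go left; 10 < 12 → go left. Place as left child of 12.
Insert 26: 26 < 31 → go left; 26 < 28 → go left; 26 > 12 → go right; 26 < 27 → go left; 26 > 19 → go right. Place as right child of 19.
Insert 14: 14 < 31 → go left; 14 < 28 → go left; 14 > 12 → go right; 14 < 27 → go left; 14 < 19 → go left; 14 < 16 → go left. Place as left child of 16.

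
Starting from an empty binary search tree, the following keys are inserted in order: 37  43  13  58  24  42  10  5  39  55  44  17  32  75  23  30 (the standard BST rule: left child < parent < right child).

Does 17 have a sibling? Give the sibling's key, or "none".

37: root
43: right child of 37 (depth 1)
13: left child of 37 (depth 1)
58: right child of 43 (depth 2)
24: right child of 13 (depth 2)
42: left child of 43 (depth 2)
10: left child of 13 (depth 2)
5: left child of 10 (depth 3)
39: left child of 42 (depth 3)
55: left child of 58 (depth 3)
44: left child of 55 (depth 4)
17: left child of 24 (depth 3)
32: right child of 24 (depth 3)
75: right child of 58 (depth 3)
23: right child of 17 (depth 4)
30: left child of 32 (depth 4)

17's parent is 24; the other child of 24 is 32.

32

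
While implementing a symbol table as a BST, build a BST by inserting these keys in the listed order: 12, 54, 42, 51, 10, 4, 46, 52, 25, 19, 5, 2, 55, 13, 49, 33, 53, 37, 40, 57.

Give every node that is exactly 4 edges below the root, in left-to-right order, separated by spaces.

Resulting structure (node: left, right):
  12: L=10, R=54
  54: L=42, R=55
  42: L=25, R=51
  51: L=46, R=52
  10: L=4, R=–
  4: L=2, R=5
  46: L=–, R=49
  52: L=–, R=53
  25: L=19, R=33
  19: L=13, R=–
  5: L=–, R=–
  2: L=–, R=–
  55: L=–, R=57
  13: L=–, R=–
  49: L=–, R=–
  33: L=–, R=37
  53: L=–, R=–
  37: L=–, R=40
  40: L=–, R=–
  57: L=–, R=–

19 33 46 52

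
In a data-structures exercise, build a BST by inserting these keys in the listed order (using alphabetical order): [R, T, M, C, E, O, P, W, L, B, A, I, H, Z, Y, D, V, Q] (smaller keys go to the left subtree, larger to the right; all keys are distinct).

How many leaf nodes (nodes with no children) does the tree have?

Insert R: tree is empty, so R becomes the root.
Insert T: T > R → go right. Place as right child of R.
Insert M: M < R → go left. Place as left child of R.
Insert C: C < R → go left; C < M → go left. Place as left child of M.
Insert E: E < R → go left; E < M → go left; E > C → go right. Place as right child of C.
Insert O: O < R → go left; O > M → go right. Place as right child of M.
Insert P: P < R → go left; P > M → go right; P > O → go right. Place as right child of O.
Insert W: W > R → go right; W > T → go right. Place as right child of T.
Insert L: L < R → go left; L < M → go left; L > C → go right; L > E → go right. Place as right child of E.
Insert B: B < R → go left; B < M → go left; B < C → go left. Place as left child of C.
Insert A: A < R → go left; A < M → go left; A < C → go left; A < B → go left. Place as left child of B.
Insert I: I < R → go left; I < M → go left; I > C → go right; I > E → go right; I < L → go left. Place as left child of L.
Insert H: H < R → go left; H < M → go left; H > C → go right; H > E → go right; H < L → go left; H < I → go left. Place as left child of I.
Insert Z: Z > R → go right; Z > T → go right; Z > W → go right. Place as right child of W.
Insert Y: Y > R → go right; Y > T → go right; Y > W → go right; Y < Z → go left. Place as left child of Z.
Insert D: D < R → go left; D < M → go left; D > C → go right; D < E → go left. Place as left child of E.
Insert V: V > R → go right; V > T → go right; V < W → go left. Place as left child of W.
Insert Q: Q < R → go left; Q > M → go right; Q > O → go right; Q > P → go right. Place as right child of P.

Leaves: A, D, H, Q, V, Y — 6 in total.

6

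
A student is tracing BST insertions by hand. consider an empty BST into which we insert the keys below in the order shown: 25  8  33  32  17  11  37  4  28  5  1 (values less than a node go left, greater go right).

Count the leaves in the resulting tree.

5

Resulting structure (node: left, right):
  25: L=8, R=33
  8: L=4, R=17
  33: L=32, R=37
  32: L=28, R=–
  17: L=11, R=–
  11: L=–, R=–
  37: L=–, R=–
  4: L=1, R=5
  28: L=–, R=–
  5: L=–, R=–
  1: L=–, R=–

Leaves: 1, 5, 11, 28, 37 — 5 in total.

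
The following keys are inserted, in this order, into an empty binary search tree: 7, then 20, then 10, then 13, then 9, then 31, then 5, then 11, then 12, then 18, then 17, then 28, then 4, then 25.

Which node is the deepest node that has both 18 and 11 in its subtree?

13

Insert 7: tree is empty, so 7 becomes the root.
Insert 20: 20 > 7 → go right. Place as right child of 7.
Insert 10: 10 > 7 → go right; 10 < 20 → go left. Place as left child of 20.
Insert 13: 13 > 7 → go right; 13 < 20 → go left; 13 > 10 → go right. Place as right child of 10.
Insert 9: 9 > 7 → go right; 9 < 20 → go left; 9 < 10 → go left. Place as left child of 10.
Insert 31: 31 > 7 → go right; 31 > 20 → go right. Place as right child of 20.
Insert 5: 5 < 7 → go left. Place as left child of 7.
Insert 11: 11 > 7 → go right; 11 < 20 → go left; 11 > 10 → go right; 11 < 13 → go left. Place as left child of 13.
Insert 12: 12 > 7 → go right; 12 < 20 → go left; 12 > 10 → go right; 12 < 13 → go left; 12 > 11 → go right. Place as right child of 11.
Insert 18: 18 > 7 → go right; 18 < 20 → go left; 18 > 10 → go right; 18 > 13 → go right. Place as right child of 13.
Insert 17: 17 > 7 → go right; 17 < 20 → go left; 17 > 10 → go right; 17 > 13 → go right; 17 < 18 → go left. Place as left child of 18.
Insert 28: 28 > 7 → go right; 28 > 20 → go right; 28 < 31 → go left. Place as left child of 31.
Insert 4: 4 < 7 → go left; 4 < 5 → go left. Place as left child of 5.
Insert 25: 25 > 7 → go right; 25 > 20 → go right; 25 < 31 → go left; 25 < 28 → go left. Place as left child of 28.

Path to 18: 7 → 20 → 10 → 13 → 18
Path to 11: 7 → 20 → 10 → 13 → 11
The paths share a prefix ending at 13, then split left and right.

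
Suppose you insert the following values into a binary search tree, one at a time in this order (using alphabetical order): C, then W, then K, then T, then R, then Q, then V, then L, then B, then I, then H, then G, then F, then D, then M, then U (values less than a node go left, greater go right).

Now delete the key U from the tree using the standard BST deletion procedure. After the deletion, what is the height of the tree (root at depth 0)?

7

Insert C: tree is empty, so C becomes the root.
Insert W: W > C → go right. Place as right child of C.
Insert K: K > C → go right; K < W → go left. Place as left child of W.
Insert T: T > C → go right; T < W → go left; T > K → go right. Place as right child of K.
Insert R: R > C → go right; R < W → go left; R > K → go right; R < T → go left. Place as left child of T.
Insert Q: Q > C → go right; Q < W → go left; Q > K → go right; Q < T → go left; Q < R → go left. Place as left child of R.
Insert V: V > C → go right; V < W → go left; V > K → go right; V > T → go right. Place as right child of T.
Insert L: L > C → go right; L < W → go left; L > K → go right; L < T → go left; L < R → go left; L < Q → go left. Place as left child of Q.
Insert B: B < C → go left. Place as left child of C.
Insert I: I > C → go right; I < W → go left; I < K → go left. Place as left child of K.
Insert H: H > C → go right; H < W → go left; H < K → go left; H < I → go left. Place as left child of I.
Insert G: G > C → go right; G < W → go left; G < K → go left; G < I → go left; G < H → go left. Place as left child of H.
Insert F: F > C → go right; F < W → go left; F < K → go left; F < I → go left; F < H → go left; F < G → go left. Place as left child of G.
Insert D: D > C → go right; D < W → go left; D < K → go left; D < I → go left; D < H → go left; D < G → go left; D < F → go left. Place as left child of F.
Insert M: M > C → go right; M < W → go left; M > K → go right; M < T → go left; M < R → go left; M < Q → go left; M > L → go right. Place as right child of L.
Insert U: U > C → go right; U < W → go left; U > K → go right; U > T → go right; U < V → go left. Place as left child of V.

Delete U (at most one child — splice it out).
After deletion, deepest node is D at depth 7.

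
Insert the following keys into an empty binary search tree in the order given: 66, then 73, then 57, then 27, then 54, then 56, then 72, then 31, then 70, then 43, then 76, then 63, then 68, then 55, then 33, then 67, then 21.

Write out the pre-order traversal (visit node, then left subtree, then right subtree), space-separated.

66 57 27 21 54 31 43 33 56 55 63 73 72 70 68 67 76

Insert 66: tree is empty, so 66 becomes the root.
Insert 73: 73 > 66 → go right. Place as right child of 66.
Insert 57: 57 < 66 → go left. Place as left child of 66.
Insert 27: 27 < 66 → go left; 27 < 57 → go left. Place as left child of 57.
Insert 54: 54 < 66 → go left; 54 < 57 → go left; 54 > 27 → go right. Place as right child of 27.
Insert 56: 56 < 66 → go left; 56 < 57 → go left; 56 > 27 → go right; 56 > 54 → go right. Place as right child of 54.
Insert 72: 72 > 66 → go right; 72 < 73 → go left. Place as left child of 73.
Insert 31: 31 < 66 → go left; 31 < 57 → go left; 31 > 27 → go right; 31 < 54 → go left. Place as left child of 54.
Insert 70: 70 > 66 → go right; 70 < 73 → go left; 70 < 72 → go left. Place as left child of 72.
Insert 43: 43 < 66 → go left; 43 < 57 → go left; 43 > 27 → go right; 43 < 54 → go left; 43 > 31 → go right. Place as right child of 31.
Insert 76: 76 > 66 → go right; 76 > 73 → go right. Place as right child of 73.
Insert 63: 63 < 66 → go left; 63 > 57 → go right. Place as right child of 57.
Insert 68: 68 > 66 → go right; 68 < 73 → go left; 68 < 72 → go left; 68 < 70 → go left. Place as left child of 70.
Insert 55: 55 < 66 → go left; 55 < 57 → go left; 55 > 27 → go right; 55 > 54 → go right; 55 < 56 → go left. Place as left child of 56.
Insert 33: 33 < 66 → go left; 33 < 57 → go left; 33 > 27 → go right; 33 < 54 → go left; 33 > 31 → go right; 33 < 43 → go left. Place as left child of 43.
Insert 67: 67 > 66 → go right; 67 < 73 → go left; 67 < 72 → go left; 67 < 70 → go left; 67 < 68 → go left. Place as left child of 68.
Insert 21: 21 < 66 → go left; 21 < 57 → go left; 21 < 27 → go left. Place as left child of 27.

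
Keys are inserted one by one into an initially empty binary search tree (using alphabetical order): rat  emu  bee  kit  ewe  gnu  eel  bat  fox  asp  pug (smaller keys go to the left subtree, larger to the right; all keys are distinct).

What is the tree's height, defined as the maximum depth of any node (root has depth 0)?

rat: root
emu: left child of rat (depth 1)
bee: left child of emu (depth 2)
kit: right child of emu (depth 2)
ewe: left child of kit (depth 3)
gnu: right child of ewe (depth 4)
eel: right child of bee (depth 3)
bat: left child of bee (depth 3)
fox: left child of gnu (depth 5)
asp: left child of bat (depth 4)
pug: right child of kit (depth 3)

The deepest node is fox at depth 5.

5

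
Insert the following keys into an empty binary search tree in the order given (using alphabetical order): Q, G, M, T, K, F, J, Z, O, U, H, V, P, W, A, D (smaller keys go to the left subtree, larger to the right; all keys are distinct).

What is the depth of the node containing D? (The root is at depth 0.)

4

Q: root
G: left child of Q (depth 1)
M: right child of G (depth 2)
T: right child of Q (depth 1)
K: left child of M (depth 3)
F: left child of G (depth 2)
J: left child of K (depth 4)
Z: right child of T (depth 2)
O: right child of M (depth 3)
U: left child of Z (depth 3)
H: left child of J (depth 5)
V: right child of U (depth 4)
P: right child of O (depth 4)
W: right child of V (depth 5)
A: left child of F (depth 3)
D: right child of A (depth 4)

Path to D: Q → G → F → A → D, which is 4 edges.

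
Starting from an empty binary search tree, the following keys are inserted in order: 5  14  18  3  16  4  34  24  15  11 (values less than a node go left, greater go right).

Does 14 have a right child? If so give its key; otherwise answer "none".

Insert 5: tree is empty, so 5 becomes the root.
Insert 14: 14 > 5 → go right. Place as right child of 5.
Insert 18: 18 > 5 → go right; 18 > 14 → go right. Place as right child of 14.
Insert 3: 3 < 5 → go left. Place as left child of 5.
Insert 16: 16 > 5 → go right; 16 > 14 → go right; 16 < 18 → go left. Place as left child of 18.
Insert 4: 4 < 5 → go left; 4 > 3 → go right. Place as right child of 3.
Insert 34: 34 > 5 → go right; 34 > 14 → go right; 34 > 18 → go right. Place as right child of 18.
Insert 24: 24 > 5 → go right; 24 > 14 → go right; 24 > 18 → go right; 24 < 34 → go left. Place as left child of 34.
Insert 15: 15 > 5 → go right; 15 > 14 → go right; 15 < 18 → go left; 15 < 16 → go left. Place as left child of 16.
Insert 11: 11 > 5 → go right; 11 < 14 → go left. Place as left child of 14.

18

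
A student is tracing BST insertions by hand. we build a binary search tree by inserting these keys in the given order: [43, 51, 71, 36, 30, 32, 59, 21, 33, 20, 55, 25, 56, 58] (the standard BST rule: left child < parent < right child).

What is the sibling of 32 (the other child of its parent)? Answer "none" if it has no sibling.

21

Insert 43: tree is empty, so 43 becomes the root.
Insert 51: 51 > 43 → go right. Place as right child of 43.
Insert 71: 71 > 43 → go right; 71 > 51 → go right. Place as right child of 51.
Insert 36: 36 < 43 → go left. Place as left child of 43.
Insert 30: 30 < 43 → go left; 30 < 36 → go left. Place as left child of 36.
Insert 32: 32 < 43 → go left; 32 < 36 → go left; 32 > 30 → go right. Place as right child of 30.
Insert 59: 59 > 43 → go right; 59 > 51 → go right; 59 < 71 → go left. Place as left child of 71.
Insert 21: 21 < 43 → go left; 21 < 36 → go left; 21 < 30 → go left. Place as left child of 30.
Insert 33: 33 < 43 → go left; 33 < 36 → go left; 33 > 30 → go right; 33 > 32 → go right. Place as right child of 32.
Insert 20: 20 < 43 → go left; 20 < 36 → go left; 20 < 30 → go left; 20 < 21 → go left. Place as left child of 21.
Insert 55: 55 > 43 → go right; 55 > 51 → go right; 55 < 71 → go left; 55 < 59 → go left. Place as left child of 59.
Insert 25: 25 < 43 → go left; 25 < 36 → go left; 25 < 30 → go left; 25 > 21 → go right. Place as right child of 21.
Insert 56: 56 > 43 → go right; 56 > 51 → go right; 56 < 71 → go left; 56 < 59 → go left; 56 > 55 → go right. Place as right child of 55.
Insert 58: 58 > 43 → go right; 58 > 51 → go right; 58 < 71 → go left; 58 < 59 → go left; 58 > 55 → go right; 58 > 56 → go right. Place as right child of 56.

32's parent is 30; the other child of 30 is 21.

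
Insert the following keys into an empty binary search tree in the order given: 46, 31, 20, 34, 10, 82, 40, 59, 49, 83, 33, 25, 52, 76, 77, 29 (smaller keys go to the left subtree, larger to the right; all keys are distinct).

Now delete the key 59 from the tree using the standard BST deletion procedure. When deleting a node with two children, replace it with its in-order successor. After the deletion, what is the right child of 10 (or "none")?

none

Resulting structure (node: left, right):
  46: L=31, R=82
  31: L=20, R=34
  20: L=10, R=25
  34: L=33, R=40
  10: L=–, R=–
  82: L=59, R=83
  40: L=–, R=–
  59: L=49, R=76
  49: L=–, R=52
  83: L=–, R=–
  33: L=–, R=–
  25: L=–, R=29
  52: L=–, R=–
  76: L=–, R=77
  77: L=–, R=–
  29: L=–, R=–

Delete 59 (two children — replace with in-order successor).
After deletion, 10's right child: none.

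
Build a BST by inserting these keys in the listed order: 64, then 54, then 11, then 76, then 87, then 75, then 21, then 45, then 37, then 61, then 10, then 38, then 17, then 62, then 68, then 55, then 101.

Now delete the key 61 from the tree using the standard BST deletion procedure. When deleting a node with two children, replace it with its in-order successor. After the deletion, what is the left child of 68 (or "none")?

Insert 64: tree is empty, so 64 becomes the root.
Insert 54: 54 < 64 → go left. Place as left child of 64.
Insert 11: 11 < 64 → go left; 11 < 54 → go left. Place as left child of 54.
Insert 76: 76 > 64 → go right. Place as right child of 64.
Insert 87: 87 > 64 → go right; 87 > 76 → go right. Place as right child of 76.
Insert 75: 75 > 64 → go right; 75 < 76 → go left. Place as left child of 76.
Insert 21: 21 < 64 → go left; 21 < 54 → go left; 21 > 11 → go right. Place as right child of 11.
Insert 45: 45 < 64 → go left; 45 < 54 → go left; 45 > 11 → go right; 45 > 21 → go right. Place as right child of 21.
Insert 37: 37 < 64 → go left; 37 < 54 → go left; 37 > 11 → go right; 37 > 21 → go right; 37 < 45 → go left. Place as left child of 45.
Insert 61: 61 < 64 → go left; 61 > 54 → go right. Place as right child of 54.
Insert 10: 10 < 64 → go left; 10 < 54 → go left; 10 < 11 → go left. Place as left child of 11.
Insert 38: 38 < 64 → go left; 38 < 54 → go left; 38 > 11 → go right; 38 > 21 → go right; 38 < 45 → go left; 38 > 37 → go right. Place as right child of 37.
Insert 17: 17 < 64 → go left; 17 < 54 → go left; 17 > 11 → go right; 17 < 21 → go left. Place as left child of 21.
Insert 62: 62 < 64 → go left; 62 > 54 → go right; 62 > 61 → go right. Place as right child of 61.
Insert 68: 68 > 64 → go right; 68 < 76 → go left; 68 < 75 → go left. Place as left child of 75.
Insert 55: 55 < 64 → go left; 55 > 54 → go right; 55 < 61 → go left. Place as left child of 61.
Insert 101: 101 > 64 → go right; 101 > 76 → go right; 101 > 87 → go right. Place as right child of 87.

Delete 61 (two children — replace with in-order successor).
After deletion, 68's left child: none.

none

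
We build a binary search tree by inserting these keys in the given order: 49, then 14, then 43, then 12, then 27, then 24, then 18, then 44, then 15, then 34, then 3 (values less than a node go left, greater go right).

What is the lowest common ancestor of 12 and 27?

14

Insert 49: tree is empty, so 49 becomes the root.
Insert 14: 14 < 49 → go left. Place as left child of 49.
Insert 43: 43 < 49 → go left; 43 > 14 → go right. Place as right child of 14.
Insert 12: 12 < 49 → go left; 12 < 14 → go left. Place as left child of 14.
Insert 27: 27 < 49 → go left; 27 > 14 → go right; 27 < 43 → go left. Place as left child of 43.
Insert 24: 24 < 49 → go left; 24 > 14 → go right; 24 < 43 → go left; 24 < 27 → go left. Place as left child of 27.
Insert 18: 18 < 49 → go left; 18 > 14 → go right; 18 < 43 → go left; 18 < 27 → go left; 18 < 24 → go left. Place as left child of 24.
Insert 44: 44 < 49 → go left; 44 > 14 → go right; 44 > 43 → go right. Place as right child of 43.
Insert 15: 15 < 49 → go left; 15 > 14 → go right; 15 < 43 → go left; 15 < 27 → go left; 15 < 24 → go left; 15 < 18 → go left. Place as left child of 18.
Insert 34: 34 < 49 → go left; 34 > 14 → go right; 34 < 43 → go left; 34 > 27 → go right. Place as right child of 27.
Insert 3: 3 < 49 → go left; 3 < 14 → go left; 3 < 12 → go left. Place as left child of 12.

Path to 12: 49 → 14 → 12
Path to 27: 49 → 14 → 43 → 27
The paths share a prefix ending at 14, then split left and right.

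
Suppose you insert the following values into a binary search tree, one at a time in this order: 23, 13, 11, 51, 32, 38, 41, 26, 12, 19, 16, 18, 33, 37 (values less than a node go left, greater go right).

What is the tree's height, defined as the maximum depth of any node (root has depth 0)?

5

Insert 23: tree is empty, so 23 becomes the root.
Insert 13: 13 < 23 → go left. Place as left child of 23.
Insert 11: 11 < 23 → go left; 11 < 13 → go left. Place as left child of 13.
Insert 51: 51 > 23 → go right. Place as right child of 23.
Insert 32: 32 > 23 → go right; 32 < 51 → go left. Place as left child of 51.
Insert 38: 38 > 23 → go right; 38 < 51 → go left; 38 > 32 → go right. Place as right child of 32.
Insert 41: 41 > 23 → go right; 41 < 51 → go left; 41 > 32 → go right; 41 > 38 → go right. Place as right child of 38.
Insert 26: 26 > 23 → go right; 26 < 51 → go left; 26 < 32 → go left. Place as left child of 32.
Insert 12: 12 < 23 → go left; 12 < 13 → go left; 12 > 11 → go right. Place as right child of 11.
Insert 19: 19 < 23 → go left; 19 > 13 → go right. Place as right child of 13.
Insert 16: 16 < 23 → go left; 16 > 13 → go right; 16 < 19 → go left. Place as left child of 19.
Insert 18: 18 < 23 → go left; 18 > 13 → go right; 18 < 19 → go left; 18 > 16 → go right. Place as right child of 16.
Insert 33: 33 > 23 → go right; 33 < 51 → go left; 33 > 32 → go right; 33 < 38 → go left. Place as left child of 38.
Insert 37: 37 > 23 → go right; 37 < 51 → go left; 37 > 32 → go right; 37 < 38 → go left; 37 > 33 → go right. Place as right child of 33.

The deepest node is 37 at depth 5.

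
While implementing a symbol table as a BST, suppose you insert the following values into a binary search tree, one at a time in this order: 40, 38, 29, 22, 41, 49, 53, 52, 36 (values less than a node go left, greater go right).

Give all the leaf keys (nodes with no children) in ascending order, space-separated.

22 36 52

Resulting structure (node: left, right):
  40: L=38, R=41
  38: L=29, R=–
  29: L=22, R=36
  22: L=–, R=–
  41: L=–, R=49
  49: L=–, R=53
  53: L=52, R=–
  52: L=–, R=–
  36: L=–, R=–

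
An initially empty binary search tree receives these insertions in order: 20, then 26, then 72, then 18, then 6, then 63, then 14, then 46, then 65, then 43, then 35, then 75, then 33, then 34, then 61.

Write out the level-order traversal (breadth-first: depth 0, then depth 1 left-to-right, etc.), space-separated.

Insert 20: tree is empty, so 20 becomes the root.
Insert 26: 26 > 20 → go right. Place as right child of 20.
Insert 72: 72 > 20 → go right; 72 > 26 → go right. Place as right child of 26.
Insert 18: 18 < 20 → go left. Place as left child of 20.
Insert 6: 6 < 20 → go left; 6 < 18 → go left. Place as left child of 18.
Insert 63: 63 > 20 → go right; 63 > 26 → go right; 63 < 72 → go left. Place as left child of 72.
Insert 14: 14 < 20 → go left; 14 < 18 → go left; 14 > 6 → go right. Place as right child of 6.
Insert 46: 46 > 20 → go right; 46 > 26 → go right; 46 < 72 → go left; 46 < 63 → go left. Place as left child of 63.
Insert 65: 65 > 20 → go right; 65 > 26 → go right; 65 < 72 → go left; 65 > 63 → go right. Place as right child of 63.
Insert 43: 43 > 20 → go right; 43 > 26 → go right; 43 < 72 → go left; 43 < 63 → go left; 43 < 46 → go left. Place as left child of 46.
Insert 35: 35 > 20 → go right; 35 > 26 → go right; 35 < 72 → go left; 35 < 63 → go left; 35 < 46 → go left; 35 < 43 → go left. Place as left child of 43.
Insert 75: 75 > 20 → go right; 75 > 26 → go right; 75 > 72 → go right. Place as right child of 72.
Insert 33: 33 > 20 → go right; 33 > 26 → go right; 33 < 72 → go left; 33 < 63 → go left; 33 < 46 → go left; 33 < 43 → go left; 33 < 35 → go left. Place as left child of 35.
Insert 34: 34 > 20 → go right; 34 > 26 → go right; 34 < 72 → go left; 34 < 63 → go left; 34 < 46 → go left; 34 < 43 → go left; 34 < 35 → go left; 34 > 33 → go right. Place as right child of 33.
Insert 61: 61 > 20 → go right; 61 > 26 → go right; 61 < 72 → go left; 61 < 63 → go left; 61 > 46 → go right. Place as right child of 46.

20 18 26 6 72 14 63 75 46 65 43 61 35 33 34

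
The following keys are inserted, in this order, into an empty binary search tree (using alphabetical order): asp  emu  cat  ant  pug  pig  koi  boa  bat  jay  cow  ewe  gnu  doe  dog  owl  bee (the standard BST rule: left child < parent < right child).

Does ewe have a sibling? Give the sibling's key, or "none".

none

Insert asp: tree is empty, so asp becomes the root.
Insert emu: emu > asp → go right. Place as right child of asp.
Insert cat: cat > asp → go right; cat < emu → go left. Place as left child of emu.
Insert ant: ant < asp → go left. Place as left child of asp.
Insert pug: pug > asp → go right; pug > emu → go right. Place as right child of emu.
Insert pig: pig > asp → go right; pig > emu → go right; pig < pug → go left. Place as left child of pug.
Insert koi: koi > asp → go right; koi > emu → go right; koi < pug → go left; koi < pig → go left. Place as left child of pig.
Insert boa: boa > asp → go right; boa < emu → go left; boa < cat → go left. Place as left child of cat.
Insert bat: bat > asp → go right; bat < emu → go left; bat < cat → go left; bat < boa → go left. Place as left child of boa.
Insert jay: jay > asp → go right; jay > emu → go right; jay < pug → go left; jay < pig → go left; jay < koi → go left. Place as left child of koi.
Insert cow: cow > asp → go right; cow < emu → go left; cow > cat → go right. Place as right child of cat.
Insert ewe: ewe > asp → go right; ewe > emu → go right; ewe < pug → go left; ewe < pig → go left; ewe < koi → go left; ewe < jay → go left. Place as left child of jay.
Insert gnu: gnu > asp → go right; gnu > emu → go right; gnu < pug → go left; gnu < pig → go left; gnu < koi → go left; gnu < jay → go left; gnu > ewe → go right. Place as right child of ewe.
Insert doe: doe > asp → go right; doe < emu → go left; doe > cat → go right; doe > cow → go right. Place as right child of cow.
Insert dog: dog > asp → go right; dog < emu → go left; dog > cat → go right; dog > cow → go right; dog > doe → go right. Place as right child of doe.
Insert owl: owl > asp → go right; owl > emu → go right; owl < pug → go left; owl < pig → go left; owl > koi → go right. Place as right child of koi.
Insert bee: bee > asp → go right; bee < emu → go left; bee < cat → go left; bee < boa → go left; bee > bat → go right. Place as right child of bat.

ewe's parent is jay, which has only one child.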